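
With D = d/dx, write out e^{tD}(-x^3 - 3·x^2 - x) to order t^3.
- t^{3} - 3 t^{2} \left(x + 1\right) - t \left(3 x^{2} + 6 x + 1\right) - x^{3} - 3 x^{2} - x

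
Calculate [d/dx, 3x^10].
30 x^{9}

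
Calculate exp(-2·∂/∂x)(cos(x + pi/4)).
\cos{\left(x - 2 + \frac{\pi}{4} \right)}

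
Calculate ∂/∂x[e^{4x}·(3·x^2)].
6 x \left(2 x + 1\right) e^{4 x}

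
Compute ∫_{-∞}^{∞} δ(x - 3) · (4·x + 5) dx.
17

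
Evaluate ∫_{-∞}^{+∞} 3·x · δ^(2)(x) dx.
0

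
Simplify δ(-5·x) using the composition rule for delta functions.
\frac{\delta(x)}{5}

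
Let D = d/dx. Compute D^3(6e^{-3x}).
- 162 e^{- 3 x}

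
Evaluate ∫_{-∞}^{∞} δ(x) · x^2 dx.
0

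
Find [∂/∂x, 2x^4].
8 x^{3}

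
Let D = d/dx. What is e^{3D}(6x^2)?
6 x^{2} + 36 x + 54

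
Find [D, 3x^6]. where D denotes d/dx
18 x^{5}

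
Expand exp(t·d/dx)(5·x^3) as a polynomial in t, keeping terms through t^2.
5 x \left(3 t^{2} + 3 t x + x^{2}\right)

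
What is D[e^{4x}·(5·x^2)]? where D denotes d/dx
10 x \left(2 x + 1\right) e^{4 x}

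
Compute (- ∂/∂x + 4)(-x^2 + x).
- 4 x^{2} + 6 x - 1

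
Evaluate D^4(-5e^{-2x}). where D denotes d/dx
- 80 e^{- 2 x}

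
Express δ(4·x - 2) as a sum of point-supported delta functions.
\frac{\delta(x - 1/2)}{4}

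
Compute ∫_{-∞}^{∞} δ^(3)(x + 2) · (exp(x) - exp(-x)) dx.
- 2 \cosh{\left(2 \right)}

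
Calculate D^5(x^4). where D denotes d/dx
0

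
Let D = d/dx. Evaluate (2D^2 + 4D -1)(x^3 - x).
- x^{3} + 12 x^{2} + 13 x - 4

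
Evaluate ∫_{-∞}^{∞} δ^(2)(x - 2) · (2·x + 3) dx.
0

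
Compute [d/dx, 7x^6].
42 x^{5}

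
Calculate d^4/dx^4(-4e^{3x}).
- 324 e^{3 x}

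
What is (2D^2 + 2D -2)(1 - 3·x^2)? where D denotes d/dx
6 x^{2} - 12 x - 14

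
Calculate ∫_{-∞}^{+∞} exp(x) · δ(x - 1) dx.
e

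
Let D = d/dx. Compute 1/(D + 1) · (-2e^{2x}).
- \frac{2 e^{2 x}}{3}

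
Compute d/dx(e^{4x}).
4 e^{4 x}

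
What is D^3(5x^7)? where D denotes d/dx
1050 x^{4}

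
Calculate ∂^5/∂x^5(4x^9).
60480 x^{4}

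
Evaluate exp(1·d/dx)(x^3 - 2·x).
x^{3} + 3 x^{2} + x - 1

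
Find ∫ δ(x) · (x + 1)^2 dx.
1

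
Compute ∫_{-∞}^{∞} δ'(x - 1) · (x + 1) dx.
-1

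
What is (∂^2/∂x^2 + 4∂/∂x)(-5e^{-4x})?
0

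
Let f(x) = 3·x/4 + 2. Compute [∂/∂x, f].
\frac{3}{4}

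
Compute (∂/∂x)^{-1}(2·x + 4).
x^{2} + 4 x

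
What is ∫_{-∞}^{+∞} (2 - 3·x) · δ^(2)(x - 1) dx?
0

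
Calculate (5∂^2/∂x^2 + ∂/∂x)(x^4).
4 x^{2} \left(x + 15\right)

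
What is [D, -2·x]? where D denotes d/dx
-2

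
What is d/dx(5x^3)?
15 x^{2}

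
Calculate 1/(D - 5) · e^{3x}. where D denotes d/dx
- \frac{e^{3 x}}{2}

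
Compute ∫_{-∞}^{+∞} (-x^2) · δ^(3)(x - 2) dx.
0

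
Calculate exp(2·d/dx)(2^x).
2^{x + 2}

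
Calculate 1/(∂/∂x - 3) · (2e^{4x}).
2 e^{4 x}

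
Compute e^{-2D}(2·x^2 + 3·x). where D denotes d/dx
2 x^{2} - 5 x + 2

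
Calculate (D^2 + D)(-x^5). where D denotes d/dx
5 x^{3} \left(- x - 4\right)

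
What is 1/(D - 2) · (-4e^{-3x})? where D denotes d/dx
\frac{4 e^{- 3 x}}{5}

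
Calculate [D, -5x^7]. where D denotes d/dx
- 35 x^{6}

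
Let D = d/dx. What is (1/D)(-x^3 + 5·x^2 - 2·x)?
- \frac{x^{4}}{4} + \frac{5 x^{3}}{3} - x^{2}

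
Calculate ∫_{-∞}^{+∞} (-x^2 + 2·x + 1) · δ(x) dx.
1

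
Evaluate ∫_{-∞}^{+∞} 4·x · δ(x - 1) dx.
4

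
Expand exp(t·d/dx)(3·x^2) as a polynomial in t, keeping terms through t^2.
3 t^{2} + 6 t x + 3 x^{2}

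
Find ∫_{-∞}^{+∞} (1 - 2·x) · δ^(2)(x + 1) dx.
0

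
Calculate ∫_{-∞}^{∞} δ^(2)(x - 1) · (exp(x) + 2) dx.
e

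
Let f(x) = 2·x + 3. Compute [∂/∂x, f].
2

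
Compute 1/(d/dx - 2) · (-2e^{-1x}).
\frac{2 e^{- x}}{3}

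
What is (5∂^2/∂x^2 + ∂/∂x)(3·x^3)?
9 x \left(x + 10\right)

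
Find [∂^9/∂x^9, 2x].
18\frac{d^{8}}{dx^{8}}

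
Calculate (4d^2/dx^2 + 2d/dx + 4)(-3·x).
- 12 x - 6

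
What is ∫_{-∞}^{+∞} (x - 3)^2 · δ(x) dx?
9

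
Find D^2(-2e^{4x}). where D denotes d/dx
- 32 e^{4 x}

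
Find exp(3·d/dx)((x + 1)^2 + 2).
x^{2} + 8 x + 18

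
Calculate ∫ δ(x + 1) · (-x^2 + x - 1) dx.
-3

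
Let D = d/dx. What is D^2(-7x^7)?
- 294 x^{5}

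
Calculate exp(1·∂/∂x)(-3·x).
- 3 x - 3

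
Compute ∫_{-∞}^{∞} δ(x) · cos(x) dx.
1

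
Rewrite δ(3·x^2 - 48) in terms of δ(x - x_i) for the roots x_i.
\frac{\delta(x - 4) + \delta(x + 4)}{24}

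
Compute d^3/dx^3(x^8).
336 x^{5}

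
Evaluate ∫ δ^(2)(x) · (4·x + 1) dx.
0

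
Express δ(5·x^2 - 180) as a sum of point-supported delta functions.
\frac{\delta(x - 6) + \delta(x + 6)}{60}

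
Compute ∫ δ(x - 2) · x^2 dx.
4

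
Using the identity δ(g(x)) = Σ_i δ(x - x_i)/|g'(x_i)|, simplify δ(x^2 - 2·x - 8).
\frac{\delta(x + 2) + \delta(x - 4)}{6}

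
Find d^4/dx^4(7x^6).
2520 x^{2}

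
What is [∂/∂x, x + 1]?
1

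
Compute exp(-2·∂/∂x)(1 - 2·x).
5 - 2 x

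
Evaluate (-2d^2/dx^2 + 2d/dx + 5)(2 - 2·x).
6 - 10 x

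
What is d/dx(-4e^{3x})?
- 12 e^{3 x}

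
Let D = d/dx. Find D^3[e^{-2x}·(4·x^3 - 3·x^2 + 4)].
4 \left(- 8 x^{3} + 42 x^{2} - 54 x + 7\right) e^{- 2 x}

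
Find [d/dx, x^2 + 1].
2 x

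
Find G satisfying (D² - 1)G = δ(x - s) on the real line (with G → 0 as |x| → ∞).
-\frac{e^{-|x-s|}}{2}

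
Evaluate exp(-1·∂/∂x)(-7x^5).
- 7 x^{5} + 35 x^{4} - 70 x^{3} + 70 x^{2} - 35 x + 7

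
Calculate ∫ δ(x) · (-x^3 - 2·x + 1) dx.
1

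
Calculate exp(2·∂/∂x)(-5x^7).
- 5 x^{7} - 70 x^{6} - 420 x^{5} - 1400 x^{4} - 2800 x^{3} - 3360 x^{2} - 2240 x - 640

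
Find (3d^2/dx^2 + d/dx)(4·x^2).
8 x + 24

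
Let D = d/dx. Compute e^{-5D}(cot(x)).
\cot{\left(x - 5 \right)}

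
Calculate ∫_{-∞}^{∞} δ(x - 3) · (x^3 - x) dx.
24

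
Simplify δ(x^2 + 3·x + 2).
\frac{\delta(x + 1) + \delta(x + 2)}{1}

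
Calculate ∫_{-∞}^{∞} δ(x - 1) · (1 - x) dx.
0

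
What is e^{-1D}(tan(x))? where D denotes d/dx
\tan{\left(x - 1 \right)}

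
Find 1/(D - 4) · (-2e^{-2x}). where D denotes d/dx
\frac{e^{- 2 x}}{3}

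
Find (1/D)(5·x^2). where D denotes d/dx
\frac{5 x^{3}}{3}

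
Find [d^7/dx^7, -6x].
-42\frac{d^{6}}{dx^{6}}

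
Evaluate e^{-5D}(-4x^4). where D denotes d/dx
- 4 x^{4} + 80 x^{3} - 600 x^{2} + 2000 x - 2500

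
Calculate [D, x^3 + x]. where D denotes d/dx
3 x^{2} + 1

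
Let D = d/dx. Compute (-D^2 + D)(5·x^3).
15 x \left(x - 2\right)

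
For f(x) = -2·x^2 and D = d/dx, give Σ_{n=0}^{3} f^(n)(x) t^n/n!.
- 2 t^{2} - 4 t x - 2 x^{2}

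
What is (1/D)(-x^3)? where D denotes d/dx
- \frac{x^{4}}{4}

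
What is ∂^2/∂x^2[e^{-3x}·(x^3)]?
3 x \left(3 x^{2} - 6 x + 2\right) e^{- 3 x}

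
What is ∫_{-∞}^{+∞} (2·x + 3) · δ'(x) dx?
-2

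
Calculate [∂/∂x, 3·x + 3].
3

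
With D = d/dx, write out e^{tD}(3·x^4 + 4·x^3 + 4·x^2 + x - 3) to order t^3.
t^{3} \left(12 x + 4\right) + t^{2} \left(18 x^{2} + 12 x + 4\right) + t \left(12 x^{3} + 12 x^{2} + 8 x + 1\right) + 3 x^{4} + 4 x^{3} + 4 x^{2} + x - 3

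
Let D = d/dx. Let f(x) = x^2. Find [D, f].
2 x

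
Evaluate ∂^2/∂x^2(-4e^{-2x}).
- 16 e^{- 2 x}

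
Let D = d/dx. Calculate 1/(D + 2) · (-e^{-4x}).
\frac{e^{- 4 x}}{2}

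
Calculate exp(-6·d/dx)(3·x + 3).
3 x - 15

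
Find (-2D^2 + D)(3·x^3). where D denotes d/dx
9 x \left(x - 4\right)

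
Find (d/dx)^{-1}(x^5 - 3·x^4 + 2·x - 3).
\frac{x^{6}}{6} - \frac{3 x^{5}}{5} + x^{2} - 3 x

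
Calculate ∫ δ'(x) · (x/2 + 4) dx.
- \frac{1}{2}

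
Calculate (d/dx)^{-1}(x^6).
\frac{x^{7}}{7}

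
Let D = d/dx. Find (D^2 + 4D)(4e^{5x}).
180 e^{5 x}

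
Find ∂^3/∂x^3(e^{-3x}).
- 27 e^{- 3 x}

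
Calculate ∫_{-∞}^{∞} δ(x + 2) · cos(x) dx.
\cos{\left(2 \right)}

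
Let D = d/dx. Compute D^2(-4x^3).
- 24 x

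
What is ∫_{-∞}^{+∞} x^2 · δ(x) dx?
0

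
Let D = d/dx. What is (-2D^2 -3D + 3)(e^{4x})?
- 41 e^{4 x}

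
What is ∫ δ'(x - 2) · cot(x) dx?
\frac{1}{\sin^{2}{\left(2 \right)}}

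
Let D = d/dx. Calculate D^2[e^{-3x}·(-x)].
3 \left(2 - 3 x\right) e^{- 3 x}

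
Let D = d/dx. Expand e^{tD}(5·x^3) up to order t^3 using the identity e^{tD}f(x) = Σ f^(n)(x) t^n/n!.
5 t^{3} + 15 t^{2} x + 15 t x^{2} + 5 x^{3}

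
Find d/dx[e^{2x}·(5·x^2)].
10 x \left(x + 1\right) e^{2 x}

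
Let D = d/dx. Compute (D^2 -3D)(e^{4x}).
4 e^{4 x}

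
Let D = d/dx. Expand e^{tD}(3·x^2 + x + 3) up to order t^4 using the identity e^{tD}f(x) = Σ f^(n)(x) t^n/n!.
3 t^{2} + t \left(6 x + 1\right) + 3 x^{2} + x + 3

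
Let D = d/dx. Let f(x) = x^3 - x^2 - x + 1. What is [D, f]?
3 x^{2} - 2 x - 1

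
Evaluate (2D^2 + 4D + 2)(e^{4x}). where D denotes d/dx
50 e^{4 x}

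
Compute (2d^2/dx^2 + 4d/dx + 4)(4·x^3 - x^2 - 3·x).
16 x^{3} + 44 x^{2} + 28 x - 16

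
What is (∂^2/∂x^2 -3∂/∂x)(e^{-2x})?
10 e^{- 2 x}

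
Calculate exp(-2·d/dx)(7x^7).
7 x^{7} - 98 x^{6} + 588 x^{5} - 1960 x^{4} + 3920 x^{3} - 4704 x^{2} + 3136 x - 896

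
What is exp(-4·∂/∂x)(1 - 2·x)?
9 - 2 x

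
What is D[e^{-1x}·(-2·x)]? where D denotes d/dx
2 \left(x - 1\right) e^{- x}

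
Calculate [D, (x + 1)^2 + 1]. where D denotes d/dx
2 x + 2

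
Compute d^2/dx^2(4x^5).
80 x^{3}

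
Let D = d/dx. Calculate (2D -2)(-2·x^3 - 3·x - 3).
2 x \left(2 x^{2} - 6 x + 3\right)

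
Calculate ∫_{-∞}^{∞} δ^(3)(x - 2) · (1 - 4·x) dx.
0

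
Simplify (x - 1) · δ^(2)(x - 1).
-2\delta'(x - 1)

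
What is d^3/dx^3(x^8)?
336 x^{5}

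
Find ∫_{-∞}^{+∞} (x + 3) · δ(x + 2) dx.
1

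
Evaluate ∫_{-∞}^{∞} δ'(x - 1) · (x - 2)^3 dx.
-3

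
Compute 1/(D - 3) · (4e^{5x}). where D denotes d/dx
2 e^{5 x}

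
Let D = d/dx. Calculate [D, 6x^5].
30 x^{4}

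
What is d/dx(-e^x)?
- e^{x}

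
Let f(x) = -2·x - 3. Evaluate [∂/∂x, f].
-2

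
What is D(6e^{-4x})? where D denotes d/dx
- 24 e^{- 4 x}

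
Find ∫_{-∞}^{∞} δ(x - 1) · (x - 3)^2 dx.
4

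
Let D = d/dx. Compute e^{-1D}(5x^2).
5 x^{2} - 10 x + 5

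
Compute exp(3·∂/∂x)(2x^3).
2 x^{3} + 18 x^{2} + 54 x + 54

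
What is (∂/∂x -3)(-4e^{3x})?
0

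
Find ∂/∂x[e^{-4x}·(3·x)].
3 \left(1 - 4 x\right) e^{- 4 x}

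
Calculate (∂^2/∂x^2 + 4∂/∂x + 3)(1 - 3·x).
- 9 x - 9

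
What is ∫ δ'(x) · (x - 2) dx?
-1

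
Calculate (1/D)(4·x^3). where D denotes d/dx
x^{4}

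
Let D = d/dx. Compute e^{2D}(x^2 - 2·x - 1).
x^{2} + 2 x - 1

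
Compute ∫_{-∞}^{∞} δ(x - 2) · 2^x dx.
4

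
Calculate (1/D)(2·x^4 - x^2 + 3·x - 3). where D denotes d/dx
\frac{2 x^{5}}{5} - \frac{x^{3}}{3} + \frac{3 x^{2}}{2} - 3 x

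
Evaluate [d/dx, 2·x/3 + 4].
\frac{2}{3}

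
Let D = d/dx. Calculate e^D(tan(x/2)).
\tan{\left(\frac{x}{2} + \frac{1}{2} \right)}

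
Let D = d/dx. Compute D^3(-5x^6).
- 600 x^{3}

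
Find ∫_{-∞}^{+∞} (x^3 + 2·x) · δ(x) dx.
0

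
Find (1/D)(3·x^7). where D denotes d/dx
\frac{3 x^{8}}{8}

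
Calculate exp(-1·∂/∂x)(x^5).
x^{5} - 5 x^{4} + 10 x^{3} - 10 x^{2} + 5 x - 1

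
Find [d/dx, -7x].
-7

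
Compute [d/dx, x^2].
2 x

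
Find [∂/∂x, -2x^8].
- 16 x^{7}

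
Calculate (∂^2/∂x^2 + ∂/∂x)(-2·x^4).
8 x^{2} \left(- x - 3\right)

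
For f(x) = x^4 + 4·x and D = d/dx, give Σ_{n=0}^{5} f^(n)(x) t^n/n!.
t^{4} + 4 t^{3} x + 6 t^{2} x^{2} + 4 t \left(x^{3} + 1\right) + x^{4} + 4 x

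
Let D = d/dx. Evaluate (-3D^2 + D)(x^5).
5 x^{3} \left(x - 12\right)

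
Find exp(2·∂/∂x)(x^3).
x^{3} + 6 x^{2} + 12 x + 8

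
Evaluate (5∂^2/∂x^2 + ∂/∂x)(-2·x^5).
10 x^{3} \left(- x - 20\right)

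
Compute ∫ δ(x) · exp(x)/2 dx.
\frac{1}{2}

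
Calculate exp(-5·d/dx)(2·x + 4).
2 x - 6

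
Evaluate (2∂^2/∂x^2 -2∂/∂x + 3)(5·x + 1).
15 x - 7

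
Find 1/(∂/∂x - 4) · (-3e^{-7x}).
\frac{3 e^{- 7 x}}{11}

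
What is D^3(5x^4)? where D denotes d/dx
120 x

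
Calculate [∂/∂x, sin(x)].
\cos{\left(x \right)}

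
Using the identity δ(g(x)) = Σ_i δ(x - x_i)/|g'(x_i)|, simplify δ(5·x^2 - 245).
\frac{\delta(x - 7) + \delta(x + 7)}{70}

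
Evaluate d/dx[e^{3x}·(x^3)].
3 x^{2} \left(x + 1\right) e^{3 x}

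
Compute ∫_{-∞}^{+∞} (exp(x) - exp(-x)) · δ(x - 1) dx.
2 \sinh{\left(1 \right)}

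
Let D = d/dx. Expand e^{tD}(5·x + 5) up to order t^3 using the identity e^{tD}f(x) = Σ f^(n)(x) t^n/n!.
5 t + 5 x + 5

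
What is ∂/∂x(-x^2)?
- 2 x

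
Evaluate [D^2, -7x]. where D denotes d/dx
-14D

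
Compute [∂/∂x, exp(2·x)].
2 e^{2 x}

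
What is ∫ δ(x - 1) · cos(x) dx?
\cos{\left(1 \right)}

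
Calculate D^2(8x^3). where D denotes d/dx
48 x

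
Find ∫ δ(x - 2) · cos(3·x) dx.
\cos{\left(6 \right)}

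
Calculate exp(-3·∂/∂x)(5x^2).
5 x^{2} - 30 x + 45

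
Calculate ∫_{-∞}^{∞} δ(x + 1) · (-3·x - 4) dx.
-1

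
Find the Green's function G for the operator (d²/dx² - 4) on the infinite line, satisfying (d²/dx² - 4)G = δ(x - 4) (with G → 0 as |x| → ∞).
-\frac{e^{-2|x - 4|}}{4}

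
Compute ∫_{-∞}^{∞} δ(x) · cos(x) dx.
1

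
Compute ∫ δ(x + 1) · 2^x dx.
\frac{1}{2}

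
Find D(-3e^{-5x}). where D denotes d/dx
15 e^{- 5 x}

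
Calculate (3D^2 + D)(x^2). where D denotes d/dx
2 x + 6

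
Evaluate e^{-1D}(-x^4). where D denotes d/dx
- x^{4} + 4 x^{3} - 6 x^{2} + 4 x - 1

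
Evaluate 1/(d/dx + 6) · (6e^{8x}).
\frac{3 e^{8 x}}{7}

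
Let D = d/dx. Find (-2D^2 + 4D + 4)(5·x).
20 x + 20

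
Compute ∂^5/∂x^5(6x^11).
332640 x^{6}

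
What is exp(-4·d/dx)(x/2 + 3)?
\frac{x}{2} + 1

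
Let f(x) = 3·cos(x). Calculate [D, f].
- 3 \sin{\left(x \right)}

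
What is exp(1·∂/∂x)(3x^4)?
3 x^{4} + 12 x^{3} + 18 x^{2} + 12 x + 3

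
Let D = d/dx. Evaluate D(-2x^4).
- 8 x^{3}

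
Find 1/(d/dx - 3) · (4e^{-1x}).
- e^{- x}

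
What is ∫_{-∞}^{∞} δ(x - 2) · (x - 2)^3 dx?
0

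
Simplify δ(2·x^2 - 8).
\frac{\delta(x - 2) + \delta(x + 2)}{8}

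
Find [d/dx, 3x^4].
12 x^{3}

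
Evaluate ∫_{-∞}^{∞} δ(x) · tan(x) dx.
0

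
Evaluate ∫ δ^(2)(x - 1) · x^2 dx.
2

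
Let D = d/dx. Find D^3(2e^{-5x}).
- 250 e^{- 5 x}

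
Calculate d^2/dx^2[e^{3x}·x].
\left(9 x + 6\right) e^{3 x}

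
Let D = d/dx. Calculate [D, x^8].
8 x^{7}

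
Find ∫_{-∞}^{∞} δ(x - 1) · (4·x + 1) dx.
5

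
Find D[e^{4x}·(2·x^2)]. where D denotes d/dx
4 x \left(2 x + 1\right) e^{4 x}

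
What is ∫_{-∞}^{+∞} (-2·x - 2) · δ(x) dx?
-2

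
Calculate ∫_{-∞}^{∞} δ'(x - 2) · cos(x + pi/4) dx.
\sin{\left(\frac{\pi}{4} + 2 \right)}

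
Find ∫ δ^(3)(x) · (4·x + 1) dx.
0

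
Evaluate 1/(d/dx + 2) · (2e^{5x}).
\frac{2 e^{5 x}}{7}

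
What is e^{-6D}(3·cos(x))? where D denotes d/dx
3 \cos{\left(x - 6 \right)}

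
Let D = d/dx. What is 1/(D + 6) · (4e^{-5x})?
4 e^{- 5 x}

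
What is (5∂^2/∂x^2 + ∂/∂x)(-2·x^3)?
6 x \left(- x - 10\right)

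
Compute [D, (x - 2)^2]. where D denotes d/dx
2 x - 4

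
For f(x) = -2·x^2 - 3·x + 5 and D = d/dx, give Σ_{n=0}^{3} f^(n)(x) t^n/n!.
- 2 t^{2} - t \left(4 x + 3\right) - 2 x^{2} - 3 x + 5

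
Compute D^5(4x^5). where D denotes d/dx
480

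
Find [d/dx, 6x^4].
24 x^{3}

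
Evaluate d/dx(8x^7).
56 x^{6}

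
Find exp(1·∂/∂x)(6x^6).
6 x^{6} + 36 x^{5} + 90 x^{4} + 120 x^{3} + 90 x^{2} + 36 x + 6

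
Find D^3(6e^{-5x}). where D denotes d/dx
- 750 e^{- 5 x}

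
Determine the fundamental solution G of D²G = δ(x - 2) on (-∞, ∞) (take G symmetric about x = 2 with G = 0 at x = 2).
\frac{|x - 2|}{2}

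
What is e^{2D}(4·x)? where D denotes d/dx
4 x + 8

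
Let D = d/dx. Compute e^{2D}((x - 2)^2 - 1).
x^{2} - 1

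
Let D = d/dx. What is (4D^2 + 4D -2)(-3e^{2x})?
- 66 e^{2 x}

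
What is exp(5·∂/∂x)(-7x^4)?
- 7 x^{4} - 140 x^{3} - 1050 x^{2} - 3500 x - 4375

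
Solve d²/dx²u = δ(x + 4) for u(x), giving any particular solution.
\frac{|x + 4|}{2}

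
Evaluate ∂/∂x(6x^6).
36 x^{5}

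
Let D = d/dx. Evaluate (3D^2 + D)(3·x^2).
6 x + 18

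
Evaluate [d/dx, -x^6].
- 6 x^{5}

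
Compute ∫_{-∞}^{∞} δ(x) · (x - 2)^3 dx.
-8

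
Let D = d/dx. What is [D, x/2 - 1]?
\frac{1}{2}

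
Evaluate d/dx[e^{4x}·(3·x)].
\left(12 x + 3\right) e^{4 x}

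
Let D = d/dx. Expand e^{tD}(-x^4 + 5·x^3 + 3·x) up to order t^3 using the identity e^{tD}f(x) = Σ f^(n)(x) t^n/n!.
t^{3} \left(5 - 4 x\right) - 3 t^{2} x \left(2 x - 5\right) + t \left(- 4 x^{3} + 15 x^{2} + 3\right) - x^{4} + 5 x^{3} + 3 x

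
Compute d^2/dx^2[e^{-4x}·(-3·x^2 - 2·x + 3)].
2 \left(- 24 x^{2} + 8 x + 29\right) e^{- 4 x}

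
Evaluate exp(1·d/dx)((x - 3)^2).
x^{2} - 4 x + 4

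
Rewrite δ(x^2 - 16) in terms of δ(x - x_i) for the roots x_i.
\frac{\delta(x + 4) + \delta(x - 4)}{8}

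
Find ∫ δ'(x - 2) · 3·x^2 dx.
-12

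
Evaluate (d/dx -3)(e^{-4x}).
- 7 e^{- 4 x}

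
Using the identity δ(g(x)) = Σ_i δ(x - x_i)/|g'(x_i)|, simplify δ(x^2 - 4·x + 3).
\frac{\delta(x - 3) + \delta(x - 1)}{2}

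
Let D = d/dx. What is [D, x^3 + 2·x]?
3 x^{2} + 2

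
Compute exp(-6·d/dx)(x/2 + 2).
\frac{x}{2} - 1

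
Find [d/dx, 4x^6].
24 x^{5}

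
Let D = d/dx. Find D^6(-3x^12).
- 1995840 x^{6}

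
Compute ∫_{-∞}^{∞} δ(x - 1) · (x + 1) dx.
2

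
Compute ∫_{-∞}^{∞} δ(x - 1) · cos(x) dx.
\cos{\left(1 \right)}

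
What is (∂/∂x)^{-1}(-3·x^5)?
- \frac{x^{6}}{2}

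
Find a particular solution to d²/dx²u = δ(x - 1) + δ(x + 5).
\frac{|x - 1|}{2} + \frac{|x + 5|}{2}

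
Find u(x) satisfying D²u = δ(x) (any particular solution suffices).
\frac{|x|}{2}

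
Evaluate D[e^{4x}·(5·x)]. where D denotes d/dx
\left(20 x + 5\right) e^{4 x}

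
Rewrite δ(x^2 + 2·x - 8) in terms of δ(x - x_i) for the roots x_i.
\frac{\delta(x - 2) + \delta(x + 4)}{6}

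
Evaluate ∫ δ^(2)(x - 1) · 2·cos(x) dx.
- 2 \cos{\left(1 \right)}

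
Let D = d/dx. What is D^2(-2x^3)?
- 12 x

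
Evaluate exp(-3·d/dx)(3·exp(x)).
3 e^{x - 3}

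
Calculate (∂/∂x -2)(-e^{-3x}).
5 e^{- 3 x}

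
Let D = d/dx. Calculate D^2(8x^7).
336 x^{5}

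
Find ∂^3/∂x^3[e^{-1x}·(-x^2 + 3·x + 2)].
\left(x^{2} - 9 x + 13\right) e^{- x}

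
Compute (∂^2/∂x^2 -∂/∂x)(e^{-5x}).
30 e^{- 5 x}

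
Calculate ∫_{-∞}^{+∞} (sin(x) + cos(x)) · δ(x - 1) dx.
\cos{\left(1 \right)} + \sin{\left(1 \right)}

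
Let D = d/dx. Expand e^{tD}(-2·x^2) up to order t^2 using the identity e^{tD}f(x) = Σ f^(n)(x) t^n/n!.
- 2 t^{2} - 4 t x - 2 x^{2}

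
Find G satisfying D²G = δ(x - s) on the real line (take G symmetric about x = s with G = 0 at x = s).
\frac{|x - s|}{2}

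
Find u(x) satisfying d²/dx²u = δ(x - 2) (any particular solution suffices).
\frac{|x - 2|}{2}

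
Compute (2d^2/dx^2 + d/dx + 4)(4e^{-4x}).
128 e^{- 4 x}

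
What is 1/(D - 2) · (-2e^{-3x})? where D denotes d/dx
\frac{2 e^{- 3 x}}{5}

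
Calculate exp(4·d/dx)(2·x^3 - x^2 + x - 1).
2 x^{3} + 23 x^{2} + 89 x + 115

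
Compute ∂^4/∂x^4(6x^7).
5040 x^{3}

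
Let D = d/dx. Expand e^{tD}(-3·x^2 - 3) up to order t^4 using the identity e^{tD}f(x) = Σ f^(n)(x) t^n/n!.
- 3 t^{2} - 6 t x - 3 x^{2} - 3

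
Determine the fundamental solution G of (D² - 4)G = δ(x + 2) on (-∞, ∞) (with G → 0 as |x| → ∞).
-\frac{e^{-2|x + 2|}}{4}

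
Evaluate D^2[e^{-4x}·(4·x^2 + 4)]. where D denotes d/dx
8 \left(8 x^{2} - 8 x + 9\right) e^{- 4 x}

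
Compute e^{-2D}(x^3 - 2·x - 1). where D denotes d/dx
x^{3} - 6 x^{2} + 10 x - 5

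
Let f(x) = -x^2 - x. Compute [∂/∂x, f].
- 2 x - 1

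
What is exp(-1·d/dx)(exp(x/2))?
e^{\frac{x}{2} - \frac{1}{2}}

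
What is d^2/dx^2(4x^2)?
8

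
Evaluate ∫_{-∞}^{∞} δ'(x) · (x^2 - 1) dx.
0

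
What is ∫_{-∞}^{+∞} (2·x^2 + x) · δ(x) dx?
0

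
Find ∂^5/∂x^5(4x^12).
380160 x^{7}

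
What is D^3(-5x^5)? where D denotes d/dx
- 300 x^{2}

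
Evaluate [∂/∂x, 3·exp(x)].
3 e^{x}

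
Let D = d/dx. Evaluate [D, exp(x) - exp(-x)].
2 \cosh{\left(x \right)}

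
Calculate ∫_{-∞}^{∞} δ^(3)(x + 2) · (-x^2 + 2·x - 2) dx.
0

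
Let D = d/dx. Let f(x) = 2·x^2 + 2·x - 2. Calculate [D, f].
4 x + 2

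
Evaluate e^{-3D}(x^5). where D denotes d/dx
x^{5} - 15 x^{4} + 90 x^{3} - 270 x^{2} + 405 x - 243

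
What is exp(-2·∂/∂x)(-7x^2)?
- 7 x^{2} + 28 x - 28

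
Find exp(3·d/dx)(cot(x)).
\cot{\left(x + 3 \right)}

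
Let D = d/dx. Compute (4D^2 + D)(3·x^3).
9 x \left(x + 8\right)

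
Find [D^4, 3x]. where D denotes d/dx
12D^{3}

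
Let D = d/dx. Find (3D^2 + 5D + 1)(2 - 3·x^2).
- 3 x^{2} - 30 x - 16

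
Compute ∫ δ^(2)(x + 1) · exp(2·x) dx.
\frac{4}{e^{2}}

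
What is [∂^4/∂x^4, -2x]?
-8\frac{d^{3}}{dx^{3}}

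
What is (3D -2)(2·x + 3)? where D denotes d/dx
- 4 x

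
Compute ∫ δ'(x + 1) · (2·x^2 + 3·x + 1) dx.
1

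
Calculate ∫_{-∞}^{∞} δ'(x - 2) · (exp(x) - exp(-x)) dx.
- 2 \cosh{\left(2 \right)}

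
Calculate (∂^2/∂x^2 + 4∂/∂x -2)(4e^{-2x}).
- 24 e^{- 2 x}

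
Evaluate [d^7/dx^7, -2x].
-14\frac{d^{6}}{dx^{6}}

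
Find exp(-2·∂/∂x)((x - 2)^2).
x^{2} - 8 x + 16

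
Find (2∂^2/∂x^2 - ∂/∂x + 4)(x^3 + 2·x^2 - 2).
x \left(4 x^{2} + 5 x + 8\right)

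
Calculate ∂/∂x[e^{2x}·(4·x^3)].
x^{2} \left(8 x + 12\right) e^{2 x}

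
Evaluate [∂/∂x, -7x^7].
- 49 x^{6}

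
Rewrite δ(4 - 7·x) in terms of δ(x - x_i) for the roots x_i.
\frac{\delta(x - 4/7)}{7}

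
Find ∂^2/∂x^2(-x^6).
- 30 x^{4}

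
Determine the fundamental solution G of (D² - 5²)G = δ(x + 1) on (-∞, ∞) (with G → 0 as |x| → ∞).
-\frac{e^{-5|x + 1|}}{10}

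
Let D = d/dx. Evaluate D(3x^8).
24 x^{7}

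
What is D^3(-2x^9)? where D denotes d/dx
- 1008 x^{6}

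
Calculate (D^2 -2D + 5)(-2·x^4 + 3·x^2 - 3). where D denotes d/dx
- 10 x^{4} + 16 x^{3} - 9 x^{2} - 12 x - 9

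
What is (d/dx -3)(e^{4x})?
e^{4 x}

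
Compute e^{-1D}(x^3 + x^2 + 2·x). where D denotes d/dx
x^{3} - 2 x^{2} + 3 x - 2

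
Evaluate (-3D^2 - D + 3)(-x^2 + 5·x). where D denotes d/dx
- 3 x^{2} + 17 x + 1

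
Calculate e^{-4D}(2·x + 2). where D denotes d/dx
2 x - 6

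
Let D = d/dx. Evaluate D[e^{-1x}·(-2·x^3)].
2 x^{2} \left(x - 3\right) e^{- x}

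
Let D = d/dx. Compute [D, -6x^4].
- 24 x^{3}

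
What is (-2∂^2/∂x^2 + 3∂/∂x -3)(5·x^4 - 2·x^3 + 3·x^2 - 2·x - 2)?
- 15 x^{4} + 66 x^{3} - 147 x^{2} + 48 x - 12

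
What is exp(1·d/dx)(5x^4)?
5 x^{4} + 20 x^{3} + 30 x^{2} + 20 x + 5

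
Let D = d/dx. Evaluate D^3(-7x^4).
- 168 x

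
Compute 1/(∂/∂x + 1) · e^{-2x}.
- e^{- 2 x}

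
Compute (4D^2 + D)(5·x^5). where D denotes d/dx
25 x^{3} \left(x + 16\right)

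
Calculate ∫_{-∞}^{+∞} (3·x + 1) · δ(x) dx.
1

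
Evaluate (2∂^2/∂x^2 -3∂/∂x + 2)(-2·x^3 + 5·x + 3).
- 4 x^{3} + 18 x^{2} - 14 x - 9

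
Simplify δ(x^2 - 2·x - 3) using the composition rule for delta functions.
\frac{\delta(x - 3) + \delta(x + 1)}{4}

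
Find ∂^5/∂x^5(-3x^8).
- 20160 x^{3}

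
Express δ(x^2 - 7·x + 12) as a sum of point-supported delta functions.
\frac{\delta(x - 4) + \delta(x - 3)}{1}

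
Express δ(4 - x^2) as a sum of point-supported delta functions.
\frac{\delta(x - 2) + \delta(x + 2)}{4}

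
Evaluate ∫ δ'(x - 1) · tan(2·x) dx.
- \frac{2}{\cos^{2}{\left(2 \right)}}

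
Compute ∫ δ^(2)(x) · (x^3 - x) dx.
0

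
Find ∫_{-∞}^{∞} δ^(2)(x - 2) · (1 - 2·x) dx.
0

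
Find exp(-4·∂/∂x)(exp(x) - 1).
e^{x - 4} - 1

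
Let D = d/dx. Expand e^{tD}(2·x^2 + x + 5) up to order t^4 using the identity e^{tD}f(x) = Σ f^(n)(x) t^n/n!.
2 t^{2} + t \left(4 x + 1\right) + 2 x^{2} + x + 5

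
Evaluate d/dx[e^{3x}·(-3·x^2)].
3 x \left(- 3 x - 2\right) e^{3 x}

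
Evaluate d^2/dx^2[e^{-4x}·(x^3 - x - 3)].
2 \left(8 x^{3} - 12 x^{2} - 5 x - 20\right) e^{- 4 x}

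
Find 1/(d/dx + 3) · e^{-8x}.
- \frac{e^{- 8 x}}{5}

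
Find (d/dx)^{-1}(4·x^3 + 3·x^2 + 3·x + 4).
x^{4} + x^{3} + \frac{3 x^{2}}{2} + 4 x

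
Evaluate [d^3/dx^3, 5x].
15\frac{d^{2}}{dx^{2}}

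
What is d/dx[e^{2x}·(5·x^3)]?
x^{2} \left(10 x + 15\right) e^{2 x}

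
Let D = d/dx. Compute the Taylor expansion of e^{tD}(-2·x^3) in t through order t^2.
2 x \left(- 3 t^{2} - 3 t x - x^{2}\right)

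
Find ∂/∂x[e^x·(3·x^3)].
3 x^{2} \left(x + 3\right) e^{x}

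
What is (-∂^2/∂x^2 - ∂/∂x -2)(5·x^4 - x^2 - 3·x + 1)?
- 10 x^{4} - 20 x^{3} - 58 x^{2} + 8 x + 3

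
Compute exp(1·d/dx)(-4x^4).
- 4 x^{4} - 16 x^{3} - 24 x^{2} - 16 x - 4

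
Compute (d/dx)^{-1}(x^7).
\frac{x^{8}}{8}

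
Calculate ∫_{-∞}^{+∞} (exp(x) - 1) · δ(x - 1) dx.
-1 + e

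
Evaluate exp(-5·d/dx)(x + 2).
x - 3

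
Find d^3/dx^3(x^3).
6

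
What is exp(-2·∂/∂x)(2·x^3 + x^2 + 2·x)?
2 x^{3} - 11 x^{2} + 22 x - 16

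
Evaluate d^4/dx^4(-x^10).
- 5040 x^{6}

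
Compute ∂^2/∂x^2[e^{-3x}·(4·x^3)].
12 x \left(3 x^{2} - 6 x + 2\right) e^{- 3 x}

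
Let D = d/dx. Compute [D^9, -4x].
-36D^{8}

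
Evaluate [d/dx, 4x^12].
48 x^{11}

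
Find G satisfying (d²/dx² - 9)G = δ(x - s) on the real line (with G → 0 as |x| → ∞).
-\frac{e^{-3|x-s|}}{6}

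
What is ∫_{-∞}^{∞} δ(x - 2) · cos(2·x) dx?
\cos{\left(4 \right)}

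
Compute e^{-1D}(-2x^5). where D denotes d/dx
- 2 x^{5} + 10 x^{4} - 20 x^{3} + 20 x^{2} - 10 x + 2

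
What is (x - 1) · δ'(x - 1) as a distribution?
-\delta(x - 1)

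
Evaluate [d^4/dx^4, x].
4\frac{d^{3}}{dx^{3}}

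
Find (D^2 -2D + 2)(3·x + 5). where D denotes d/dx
6 x + 4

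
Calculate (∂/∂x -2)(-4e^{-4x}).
24 e^{- 4 x}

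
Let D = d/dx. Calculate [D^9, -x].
-9D^{8}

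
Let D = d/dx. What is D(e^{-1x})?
- e^{- x}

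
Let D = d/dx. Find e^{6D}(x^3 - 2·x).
x^{3} + 18 x^{2} + 106 x + 204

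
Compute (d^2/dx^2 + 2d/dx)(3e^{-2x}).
0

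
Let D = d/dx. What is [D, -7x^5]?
- 35 x^{4}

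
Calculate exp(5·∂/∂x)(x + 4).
x + 9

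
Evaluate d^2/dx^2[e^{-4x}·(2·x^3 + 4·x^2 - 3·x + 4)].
4 \left(8 x^{3} + 4 x^{2} - 25 x + 24\right) e^{- 4 x}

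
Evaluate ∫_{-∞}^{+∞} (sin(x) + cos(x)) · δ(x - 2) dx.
\cos{\left(2 \right)} + \sin{\left(2 \right)}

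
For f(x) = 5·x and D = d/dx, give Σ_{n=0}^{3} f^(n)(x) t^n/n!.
5 t + 5 x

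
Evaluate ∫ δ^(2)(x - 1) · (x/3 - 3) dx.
0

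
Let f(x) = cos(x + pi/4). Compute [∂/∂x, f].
- \sin{\left(x + \frac{\pi}{4} \right)}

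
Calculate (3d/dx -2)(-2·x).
4 x - 6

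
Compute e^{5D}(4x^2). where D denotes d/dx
4 x^{2} + 40 x + 100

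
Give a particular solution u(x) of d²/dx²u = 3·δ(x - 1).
\frac{3|x - 1|}{2}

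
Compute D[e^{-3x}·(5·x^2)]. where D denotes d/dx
5 x \left(2 - 3 x\right) e^{- 3 x}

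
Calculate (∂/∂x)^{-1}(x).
\frac{x^{2}}{2}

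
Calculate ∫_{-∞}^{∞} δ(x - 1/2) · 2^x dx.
\sqrt{2}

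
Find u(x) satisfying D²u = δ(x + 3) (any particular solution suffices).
\frac{|x + 3|}{2}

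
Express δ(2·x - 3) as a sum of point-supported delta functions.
\frac{\delta(x - 3/2)}{2}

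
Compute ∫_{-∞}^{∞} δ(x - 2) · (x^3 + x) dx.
10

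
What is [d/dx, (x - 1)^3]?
3 \left(x - 1\right)^{2}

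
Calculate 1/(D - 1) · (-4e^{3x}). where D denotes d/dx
- 2 e^{3 x}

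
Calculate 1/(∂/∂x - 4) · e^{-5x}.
- \frac{e^{- 5 x}}{9}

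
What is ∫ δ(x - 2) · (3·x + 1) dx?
7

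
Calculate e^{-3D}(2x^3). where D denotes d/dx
2 x^{3} - 18 x^{2} + 54 x - 54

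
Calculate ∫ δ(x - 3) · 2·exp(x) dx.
2 e^{3}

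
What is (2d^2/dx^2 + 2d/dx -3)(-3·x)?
9 x - 6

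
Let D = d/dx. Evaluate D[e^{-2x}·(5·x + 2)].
\left(1 - 10 x\right) e^{- 2 x}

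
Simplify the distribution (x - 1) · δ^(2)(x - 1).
-2\delta'(x - 1)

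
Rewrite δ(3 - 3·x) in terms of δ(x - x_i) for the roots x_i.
\frac{\delta(x - 1)}{3}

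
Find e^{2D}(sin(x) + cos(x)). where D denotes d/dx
\sqrt{2} \sin{\left(x + \frac{\pi}{4} + 2 \right)}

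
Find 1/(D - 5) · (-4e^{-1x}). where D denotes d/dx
\frac{2 e^{- x}}{3}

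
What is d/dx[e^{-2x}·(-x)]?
\left(2 x - 1\right) e^{- 2 x}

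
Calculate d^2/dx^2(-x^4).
- 12 x^{2}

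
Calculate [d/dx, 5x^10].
50 x^{9}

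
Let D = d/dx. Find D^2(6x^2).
12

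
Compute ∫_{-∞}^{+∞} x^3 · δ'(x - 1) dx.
-3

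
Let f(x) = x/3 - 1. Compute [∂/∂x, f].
\frac{1}{3}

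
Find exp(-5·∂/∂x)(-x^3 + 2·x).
- x^{3} + 15 x^{2} - 73 x + 115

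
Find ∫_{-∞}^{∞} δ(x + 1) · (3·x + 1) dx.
-2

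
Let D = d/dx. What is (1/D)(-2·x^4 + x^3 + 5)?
- \frac{2 x^{5}}{5} + \frac{x^{4}}{4} + 5 x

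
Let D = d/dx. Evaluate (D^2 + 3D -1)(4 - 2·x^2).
2 x^{2} - 12 x - 8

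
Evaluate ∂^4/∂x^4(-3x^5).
- 360 x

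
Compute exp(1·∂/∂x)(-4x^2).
- 4 x^{2} - 8 x - 4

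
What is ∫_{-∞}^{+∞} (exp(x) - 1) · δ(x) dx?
0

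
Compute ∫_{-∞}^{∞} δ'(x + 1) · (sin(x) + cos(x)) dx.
- \sin{\left(1 \right)} - \cos{\left(1 \right)}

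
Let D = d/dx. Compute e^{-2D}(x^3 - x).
x^{3} - 6 x^{2} + 11 x - 6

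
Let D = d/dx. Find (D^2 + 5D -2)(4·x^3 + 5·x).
- 8 x^{3} + 60 x^{2} + 14 x + 25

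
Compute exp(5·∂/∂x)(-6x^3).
- 6 x^{3} - 90 x^{2} - 450 x - 750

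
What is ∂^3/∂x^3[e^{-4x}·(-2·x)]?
32 \left(4 x - 3\right) e^{- 4 x}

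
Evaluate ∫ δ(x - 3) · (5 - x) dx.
2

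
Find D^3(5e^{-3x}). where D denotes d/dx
- 135 e^{- 3 x}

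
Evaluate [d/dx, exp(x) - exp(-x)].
2 \cosh{\left(x \right)}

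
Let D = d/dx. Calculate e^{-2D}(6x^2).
6 x^{2} - 24 x + 24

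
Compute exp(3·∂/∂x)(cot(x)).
\cot{\left(x + 3 \right)}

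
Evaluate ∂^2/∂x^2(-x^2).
-2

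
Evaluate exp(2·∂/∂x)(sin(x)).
\sin{\left(x + 2 \right)}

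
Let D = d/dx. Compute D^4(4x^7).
3360 x^{3}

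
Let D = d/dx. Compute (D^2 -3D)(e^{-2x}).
10 e^{- 2 x}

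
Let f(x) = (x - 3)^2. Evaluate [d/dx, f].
2 x - 6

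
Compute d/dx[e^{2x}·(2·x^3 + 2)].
\left(4 x^{3} + 6 x^{2} + 4\right) e^{2 x}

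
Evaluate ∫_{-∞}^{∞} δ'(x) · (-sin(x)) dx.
1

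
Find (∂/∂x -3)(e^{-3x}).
- 6 e^{- 3 x}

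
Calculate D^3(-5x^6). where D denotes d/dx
- 600 x^{3}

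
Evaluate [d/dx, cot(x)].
- \frac{1}{\sin^{2}{\left(x \right)}}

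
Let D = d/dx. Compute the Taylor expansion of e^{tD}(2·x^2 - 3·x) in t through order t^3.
2 t^{2} + t \left(4 x - 3\right) + 2 x^{2} - 3 x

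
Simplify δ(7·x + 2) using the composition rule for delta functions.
\frac{\delta(x + 2/7)}{7}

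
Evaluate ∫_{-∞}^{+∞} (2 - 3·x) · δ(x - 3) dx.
-7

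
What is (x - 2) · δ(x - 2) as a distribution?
0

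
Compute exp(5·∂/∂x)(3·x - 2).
3 x + 13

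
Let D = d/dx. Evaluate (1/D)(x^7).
\frac{x^{8}}{8}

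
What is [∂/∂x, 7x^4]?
28 x^{3}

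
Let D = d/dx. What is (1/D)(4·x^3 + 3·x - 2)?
x^{4} + \frac{3 x^{2}}{2} - 2 x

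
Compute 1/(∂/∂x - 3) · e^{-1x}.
- \frac{e^{- x}}{4}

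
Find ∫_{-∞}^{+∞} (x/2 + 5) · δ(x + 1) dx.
\frac{9}{2}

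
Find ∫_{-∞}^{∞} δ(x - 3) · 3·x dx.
9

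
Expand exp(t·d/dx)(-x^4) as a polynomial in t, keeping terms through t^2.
x^{2} \left(- 6 t^{2} - 4 t x - x^{2}\right)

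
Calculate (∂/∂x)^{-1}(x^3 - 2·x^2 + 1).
\frac{x^{4}}{4} - \frac{2 x^{3}}{3} + x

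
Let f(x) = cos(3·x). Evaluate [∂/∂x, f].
- 3 \sin{\left(3 x \right)}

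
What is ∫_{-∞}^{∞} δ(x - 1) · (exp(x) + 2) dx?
2 + e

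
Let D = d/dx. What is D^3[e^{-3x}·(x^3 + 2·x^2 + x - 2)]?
3 \left(- 9 x^{3} + 9 x^{2} + 9 x + 17\right) e^{- 3 x}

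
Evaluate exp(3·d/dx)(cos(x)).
\cos{\left(x + 3 \right)}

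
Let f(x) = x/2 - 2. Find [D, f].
\frac{1}{2}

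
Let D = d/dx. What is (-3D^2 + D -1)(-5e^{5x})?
355 e^{5 x}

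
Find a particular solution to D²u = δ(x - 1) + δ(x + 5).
\frac{|x - 1|}{2} + \frac{|x + 5|}{2}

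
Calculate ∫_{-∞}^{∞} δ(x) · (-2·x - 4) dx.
-4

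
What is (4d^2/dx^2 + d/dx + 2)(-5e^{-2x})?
- 80 e^{- 2 x}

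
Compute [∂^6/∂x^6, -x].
-6\frac{d^{5}}{dx^{5}}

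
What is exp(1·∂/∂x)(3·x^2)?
3 x^{2} + 6 x + 3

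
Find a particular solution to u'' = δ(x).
\frac{|x|}{2}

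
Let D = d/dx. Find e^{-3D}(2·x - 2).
2 x - 8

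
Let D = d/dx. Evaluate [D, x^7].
7 x^{6}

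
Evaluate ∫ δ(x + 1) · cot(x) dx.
- \cot{\left(1 \right)}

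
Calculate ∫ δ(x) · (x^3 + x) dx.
0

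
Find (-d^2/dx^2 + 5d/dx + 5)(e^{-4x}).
- 31 e^{- 4 x}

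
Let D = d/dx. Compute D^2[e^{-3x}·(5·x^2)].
5 \left(9 x^{2} - 12 x + 2\right) e^{- 3 x}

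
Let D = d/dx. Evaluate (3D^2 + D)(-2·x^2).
- 4 x - 12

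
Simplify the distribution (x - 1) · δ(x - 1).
0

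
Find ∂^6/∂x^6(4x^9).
241920 x^{3}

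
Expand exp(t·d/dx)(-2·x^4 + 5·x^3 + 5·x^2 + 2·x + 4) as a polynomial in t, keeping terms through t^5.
- 2 t^{4} + t^{3} \left(5 - 8 x\right) + t^{2} \left(- 12 x^{2} + 15 x + 5\right) + t \left(- 8 x^{3} + 15 x^{2} + 10 x + 2\right) - 2 x^{4} + 5 x^{3} + 5 x^{2} + 2 x + 4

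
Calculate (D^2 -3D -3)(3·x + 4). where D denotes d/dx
- 9 x - 21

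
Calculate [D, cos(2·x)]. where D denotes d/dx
- 2 \sin{\left(2 x \right)}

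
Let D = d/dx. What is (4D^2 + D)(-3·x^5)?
15 x^{3} \left(- x - 16\right)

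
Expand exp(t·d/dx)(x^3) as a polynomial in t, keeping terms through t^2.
x \left(3 t^{2} + 3 t x + x^{2}\right)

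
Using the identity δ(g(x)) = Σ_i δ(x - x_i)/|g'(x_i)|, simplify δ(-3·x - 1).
\frac{\delta(x + 1/3)}{3}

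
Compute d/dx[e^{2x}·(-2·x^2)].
4 x \left(- x - 1\right) e^{2 x}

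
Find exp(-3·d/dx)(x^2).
x^{2} - 6 x + 9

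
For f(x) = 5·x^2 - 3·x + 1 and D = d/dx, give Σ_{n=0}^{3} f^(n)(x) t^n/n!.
5 t^{2} + t \left(10 x - 3\right) + 5 x^{2} - 3 x + 1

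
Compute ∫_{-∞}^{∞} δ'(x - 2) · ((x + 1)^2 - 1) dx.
-6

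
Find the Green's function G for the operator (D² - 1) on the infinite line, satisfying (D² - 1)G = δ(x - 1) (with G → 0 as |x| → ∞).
-\frac{e^{-|x - 1|}}{2}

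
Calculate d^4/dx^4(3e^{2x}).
48 e^{2 x}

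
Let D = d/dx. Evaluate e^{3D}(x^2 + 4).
x^{2} + 6 x + 13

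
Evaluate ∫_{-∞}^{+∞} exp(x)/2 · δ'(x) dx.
- \frac{1}{2}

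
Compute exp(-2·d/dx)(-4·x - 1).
7 - 4 x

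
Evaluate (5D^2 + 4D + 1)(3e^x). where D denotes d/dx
30 e^{x}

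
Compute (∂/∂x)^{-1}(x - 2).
\frac{x^{2}}{2} - 2 x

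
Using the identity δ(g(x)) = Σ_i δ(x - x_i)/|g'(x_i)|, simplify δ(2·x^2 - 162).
\frac{\delta(x - 9) + \delta(x + 9)}{36}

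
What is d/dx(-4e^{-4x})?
16 e^{- 4 x}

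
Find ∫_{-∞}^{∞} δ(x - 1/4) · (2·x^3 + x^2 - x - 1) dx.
- \frac{37}{32}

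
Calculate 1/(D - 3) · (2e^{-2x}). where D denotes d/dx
- \frac{2 e^{- 2 x}}{5}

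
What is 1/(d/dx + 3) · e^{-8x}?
- \frac{e^{- 8 x}}{5}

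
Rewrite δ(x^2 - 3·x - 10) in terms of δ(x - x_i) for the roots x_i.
\frac{\delta(x - 5) + \delta(x + 2)}{7}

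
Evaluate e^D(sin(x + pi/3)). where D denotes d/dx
\sin{\left(x + 1 + \frac{\pi}{3} \right)}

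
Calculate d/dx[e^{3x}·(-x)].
\left(- 3 x - 1\right) e^{3 x}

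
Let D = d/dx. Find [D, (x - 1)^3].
3 \left(x - 1\right)^{2}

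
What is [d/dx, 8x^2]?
16 x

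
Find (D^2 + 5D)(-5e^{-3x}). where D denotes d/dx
30 e^{- 3 x}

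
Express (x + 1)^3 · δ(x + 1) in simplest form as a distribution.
0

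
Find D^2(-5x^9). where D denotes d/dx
- 360 x^{7}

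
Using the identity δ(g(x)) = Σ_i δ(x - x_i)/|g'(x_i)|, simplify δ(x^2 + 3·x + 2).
\frac{\delta(x + 1) + \delta(x + 2)}{1}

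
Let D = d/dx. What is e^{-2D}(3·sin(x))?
3 \sin{\left(x - 2 \right)}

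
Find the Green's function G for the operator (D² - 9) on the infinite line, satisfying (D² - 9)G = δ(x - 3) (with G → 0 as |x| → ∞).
-\frac{e^{-3|x - 3|}}{6}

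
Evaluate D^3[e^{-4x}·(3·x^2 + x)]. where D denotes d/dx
8 \left(- 24 x^{2} + 28 x - 3\right) e^{- 4 x}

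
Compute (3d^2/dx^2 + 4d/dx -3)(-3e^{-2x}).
- 3 e^{- 2 x}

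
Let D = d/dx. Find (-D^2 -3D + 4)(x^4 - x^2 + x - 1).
4 x^{4} - 12 x^{3} - 16 x^{2} + 10 x - 5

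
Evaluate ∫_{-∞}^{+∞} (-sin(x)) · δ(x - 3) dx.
- \sin{\left(3 \right)}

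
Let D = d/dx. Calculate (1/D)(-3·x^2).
- x^{3}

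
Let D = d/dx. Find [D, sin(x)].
\cos{\left(x \right)}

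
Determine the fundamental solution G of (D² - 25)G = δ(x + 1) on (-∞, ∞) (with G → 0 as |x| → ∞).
-\frac{e^{-5|x + 1|}}{10}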